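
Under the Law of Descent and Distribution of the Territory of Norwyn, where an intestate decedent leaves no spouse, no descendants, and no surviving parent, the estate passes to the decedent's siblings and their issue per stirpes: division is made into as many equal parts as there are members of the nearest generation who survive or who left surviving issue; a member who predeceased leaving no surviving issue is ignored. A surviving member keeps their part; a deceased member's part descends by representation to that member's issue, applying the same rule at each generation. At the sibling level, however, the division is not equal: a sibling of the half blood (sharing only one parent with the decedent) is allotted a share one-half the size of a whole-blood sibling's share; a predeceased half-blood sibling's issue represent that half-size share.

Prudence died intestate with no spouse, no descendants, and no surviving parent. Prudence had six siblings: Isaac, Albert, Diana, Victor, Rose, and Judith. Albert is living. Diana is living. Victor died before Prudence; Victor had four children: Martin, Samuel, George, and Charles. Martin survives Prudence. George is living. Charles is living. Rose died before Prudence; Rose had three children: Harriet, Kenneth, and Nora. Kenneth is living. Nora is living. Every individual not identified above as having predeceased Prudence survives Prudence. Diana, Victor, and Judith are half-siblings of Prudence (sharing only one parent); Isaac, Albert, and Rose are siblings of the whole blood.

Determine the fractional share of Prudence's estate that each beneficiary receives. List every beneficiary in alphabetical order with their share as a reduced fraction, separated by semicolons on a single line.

Albert 2/9; Charles 1/36; Diana 1/9; George 1/36; Harriet 2/27; Isaac 2/9; Judith 1/9; Kenneth 2/27; Martin 1/36; Nora 2/27; Samuel 1/36

No spouse, descendants, or parent survives, so the estate passes to Prudence's siblings per stirpes.
Half-blood siblings count for one-half the weight of whole-blood siblings at the initial division.
Dividing 1 in proportion to weights (total weight 9/2): Isaac (weight 1) → 2/9; Albert (weight 1) → 2/9; Diana (weight 1/2) → 1/9; Victor (weight 1/2) → 1/9; Rose (weight 1) → 2/9; Judith (weight 1/2) → 1/9.
Isaac is living and takes 2/9.
Albert is living and takes 2/9.
Diana is living and takes 1/9.
Victor predeceased; the 1/9 allotted to Victor's branch passes to Victor's issue by representation.
The 1/9 is divided into 4 equal shares of 1/36 among Martin, Samuel, George, Charles.
Martin is living and takes 1/36.
Samuel is living and takes 1/36.
George is living and takes 1/36.
Charles is living and takes 1/36.
Rose predeceased; the 2/9 allotted to Rose's branch passes to Rose's issue by representation.
The 2/9 is divided into 3 equal shares of 2/27 among Harriet, Kenneth, Nora.
Harriet is living and takes 2/27.
Kenneth is living and takes 2/27.
Nora is living and takes 2/27.
Judith is living and takes 1/9.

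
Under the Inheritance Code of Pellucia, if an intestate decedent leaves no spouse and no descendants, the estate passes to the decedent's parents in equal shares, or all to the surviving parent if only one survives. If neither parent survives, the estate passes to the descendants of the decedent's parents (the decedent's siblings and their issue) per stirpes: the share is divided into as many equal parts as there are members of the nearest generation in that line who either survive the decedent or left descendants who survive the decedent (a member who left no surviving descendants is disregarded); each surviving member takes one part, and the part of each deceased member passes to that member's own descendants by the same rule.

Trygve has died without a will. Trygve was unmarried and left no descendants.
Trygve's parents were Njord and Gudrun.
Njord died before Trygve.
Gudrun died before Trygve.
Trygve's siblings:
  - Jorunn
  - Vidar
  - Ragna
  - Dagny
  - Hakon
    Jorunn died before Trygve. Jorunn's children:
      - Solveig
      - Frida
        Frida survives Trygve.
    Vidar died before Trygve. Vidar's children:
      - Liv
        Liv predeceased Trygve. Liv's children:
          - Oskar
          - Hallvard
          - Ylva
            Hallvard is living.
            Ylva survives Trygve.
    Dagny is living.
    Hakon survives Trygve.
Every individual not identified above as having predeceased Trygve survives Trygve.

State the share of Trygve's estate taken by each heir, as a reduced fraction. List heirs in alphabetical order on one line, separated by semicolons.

Neither parent survives and there are no descendants, so the estate passes to Trygve's siblings and their issue per stirpes.
The estate is divided into 5 equal shares of 1/5 among Jorunn, Vidar, Ragna, Dagny, Hakon.
Jorunn predeceased; the 1/5 allotted to Jorunn's branch passes to Jorunn's issue by representation.
The 1/5 is divided into 2 equal shares of 1/10 among Solveig, Frida.
Solveig is living and takes 1/10.
Frida is living and takes 1/10.
Vidar predeceased; the 1/5 allotted to Vidar's branch passes to Vidar's issue by representation.
Liv's line is the sole branch at this level, so the full 1/5 passes to Liv's issue by representation.
The 1/5 is divided into 3 equal shares of 1/15 among Oskar, Hallvard, Ylva.
Oskar is living and takes 1/15.
Hallvard is living and takes 1/15.
Ylva is living and takes 1/15.
Ragna is living and takes 1/5.
Dagny is living and takes 1/5.
Hakon is living and takes 1/5.

Dagny 1/5; Frida 1/10; Hakon 1/5; Hallvard 1/15; Oskar 1/15; Ragna 1/5; Solveig 1/10; Ylva 1/15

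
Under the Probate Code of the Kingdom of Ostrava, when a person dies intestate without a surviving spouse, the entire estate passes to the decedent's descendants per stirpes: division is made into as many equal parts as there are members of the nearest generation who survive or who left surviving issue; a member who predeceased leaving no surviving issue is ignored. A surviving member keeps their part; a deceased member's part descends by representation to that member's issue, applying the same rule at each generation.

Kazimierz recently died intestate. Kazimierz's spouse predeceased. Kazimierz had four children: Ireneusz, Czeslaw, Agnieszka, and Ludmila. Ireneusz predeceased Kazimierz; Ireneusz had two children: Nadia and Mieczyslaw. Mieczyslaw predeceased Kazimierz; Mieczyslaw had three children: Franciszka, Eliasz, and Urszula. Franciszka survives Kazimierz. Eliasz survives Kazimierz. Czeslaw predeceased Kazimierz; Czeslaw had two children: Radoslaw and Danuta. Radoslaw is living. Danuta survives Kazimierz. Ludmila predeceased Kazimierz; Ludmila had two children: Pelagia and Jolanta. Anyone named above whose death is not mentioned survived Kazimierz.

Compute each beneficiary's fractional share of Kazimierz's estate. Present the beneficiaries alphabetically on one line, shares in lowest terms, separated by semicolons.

There is no surviving spouse, so the entire estate passes to Kazimierz's descendants per stirpes.
The estate is divided into 4 equal shares of 1/4 among Ireneusz, Czeslaw, Agnieszka, Ludmila.
Ireneusz predeceased; the 1/4 allotted to Ireneusz's branch passes to Ireneusz's issue by representation.
The 1/4 is divided into 2 equal shares of 1/8 among Nadia, Mieczyslaw.
Nadia is living and takes 1/8.
Mieczyslaw predeceased; the 1/8 allotted to Mieczyslaw's branch passes to Mieczyslaw's issue by representation.
The 1/8 is divided into 3 equal shares of 1/24 among Franciszka, Eliasz, Urszula.
Franciszka is living and takes 1/24.
Eliasz is living and takes 1/24.
Urszula is living and takes 1/24.
Czeslaw predeceased; the 1/4 allotted to Czeslaw's branch passes to Czeslaw's issue by representation.
The 1/4 is divided into 2 equal shares of 1/8 among Radoslaw, Danuta.
Radoslaw is living and takes 1/8.
Danuta is living and takes 1/8.
Agnieszka is living and takes 1/4.
Ludmila predeceased; the 1/4 allotted to Ludmila's branch passes to Ludmila's issue by representation.
The 1/4 is divided into 2 equal shares of 1/8 among Pelagia, Jolanta.
Pelagia is living and takes 1/8.
Jolanta is living and takes 1/8.

Agnieszka 1/4; Danuta 1/8; Eliasz 1/24; Franciszka 1/24; Jolanta 1/8; Nadia 1/8; Pelagia 1/8; Radoslaw 1/8; Urszula 1/24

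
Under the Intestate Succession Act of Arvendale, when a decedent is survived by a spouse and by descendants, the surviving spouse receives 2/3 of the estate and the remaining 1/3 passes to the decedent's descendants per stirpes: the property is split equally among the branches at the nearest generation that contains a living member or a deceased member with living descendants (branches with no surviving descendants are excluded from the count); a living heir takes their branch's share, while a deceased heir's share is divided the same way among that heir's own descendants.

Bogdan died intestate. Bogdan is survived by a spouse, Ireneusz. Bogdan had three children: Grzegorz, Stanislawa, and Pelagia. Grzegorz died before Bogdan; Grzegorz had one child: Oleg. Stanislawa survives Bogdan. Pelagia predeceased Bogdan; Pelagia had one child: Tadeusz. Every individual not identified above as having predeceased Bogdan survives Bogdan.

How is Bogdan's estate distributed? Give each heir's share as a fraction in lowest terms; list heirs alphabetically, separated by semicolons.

Ireneusz, as surviving spouse, takes 2/3.
The remaining 1/3 passes to Bogdan's descendants per stirpes.
The 1/3 is divided into 3 equal shares of 1/9 among Grzegorz, Stanislawa, Pelagia.
Grzegorz predeceased; the 1/9 allotted to Grzegorz's branch passes to Grzegorz's issue by representation.
Oleg is the sole taker at this level and receives the full 1/9.
Stanislawa is living and takes 1/9.
Pelagia predeceased; the 1/9 allotted to Pelagia's branch passes to Pelagia's issue by representation.
Tadeusz is the sole taker at this level and receives the full 1/9.

Ireneusz 2/3; Oleg 1/9; Stanislawa 1/9; Tadeusz 1/9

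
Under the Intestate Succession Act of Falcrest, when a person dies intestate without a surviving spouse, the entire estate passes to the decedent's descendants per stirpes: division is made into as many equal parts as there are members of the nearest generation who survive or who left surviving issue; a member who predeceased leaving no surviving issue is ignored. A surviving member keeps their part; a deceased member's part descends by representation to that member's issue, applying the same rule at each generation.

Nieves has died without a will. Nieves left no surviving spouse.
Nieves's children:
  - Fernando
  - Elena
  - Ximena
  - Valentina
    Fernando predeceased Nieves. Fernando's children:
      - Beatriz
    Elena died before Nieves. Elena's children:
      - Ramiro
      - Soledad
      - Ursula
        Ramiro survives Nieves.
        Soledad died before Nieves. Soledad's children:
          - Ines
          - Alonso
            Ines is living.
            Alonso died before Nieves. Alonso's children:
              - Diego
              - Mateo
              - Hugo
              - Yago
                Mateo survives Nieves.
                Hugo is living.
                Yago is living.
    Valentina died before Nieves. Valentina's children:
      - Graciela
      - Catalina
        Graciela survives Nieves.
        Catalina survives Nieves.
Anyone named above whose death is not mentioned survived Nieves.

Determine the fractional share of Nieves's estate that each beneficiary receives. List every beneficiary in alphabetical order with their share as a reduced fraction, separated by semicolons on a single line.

Beatriz 1/4; Catalina 1/8; Diego 1/96; Graciela 1/8; Hugo 1/96; Ines 1/24; Mateo 1/96; Ramiro 1/12; Ursula 1/12; Ximena 1/4; Yago 1/96

There is no surviving spouse, so the entire estate passes to Nieves's descendants per stirpes.
The estate is divided into 4 equal shares of 1/4 among Fernando, Elena, Ximena, Valentina.
Fernando predeceased; the 1/4 allotted to Fernando's branch passes to Fernando's issue by representation.
Beatriz is the sole taker at this level and receives the full 1/4.
Elena predeceased; the 1/4 allotted to Elena's branch passes to Elena's issue by representation.
The 1/4 is divided into 3 equal shares of 1/12 among Ramiro, Soledad, Ursula.
Ramiro is living and takes 1/12.
Soledad predeceased; the 1/12 allotted to Soledad's branch passes to Soledad's issue by representation.
The 1/12 is divided into 2 equal shares of 1/24 among Ines, Alonso.
Ines is living and takes 1/24.
Alonso predeceased; the 1/24 allotted to Alonso's branch passes to Alonso's issue by representation.
The 1/24 is divided into 4 equal shares of 1/96 among Diego, Mateo, Hugo, Yago.
Diego is living and takes 1/96.
Mateo is living and takes 1/96.
Hugo is living and takes 1/96.
Yago is living and takes 1/96.
Ursula is living and takes 1/12.
Ximena is living and takes 1/4.
Valentina predeceased; the 1/4 allotted to Valentina's branch passes to Valentina's issue by representation.
The 1/4 is divided into 2 equal shares of 1/8 among Graciela, Catalina.
Graciela is living and takes 1/8.
Catalina is living and takes 1/8.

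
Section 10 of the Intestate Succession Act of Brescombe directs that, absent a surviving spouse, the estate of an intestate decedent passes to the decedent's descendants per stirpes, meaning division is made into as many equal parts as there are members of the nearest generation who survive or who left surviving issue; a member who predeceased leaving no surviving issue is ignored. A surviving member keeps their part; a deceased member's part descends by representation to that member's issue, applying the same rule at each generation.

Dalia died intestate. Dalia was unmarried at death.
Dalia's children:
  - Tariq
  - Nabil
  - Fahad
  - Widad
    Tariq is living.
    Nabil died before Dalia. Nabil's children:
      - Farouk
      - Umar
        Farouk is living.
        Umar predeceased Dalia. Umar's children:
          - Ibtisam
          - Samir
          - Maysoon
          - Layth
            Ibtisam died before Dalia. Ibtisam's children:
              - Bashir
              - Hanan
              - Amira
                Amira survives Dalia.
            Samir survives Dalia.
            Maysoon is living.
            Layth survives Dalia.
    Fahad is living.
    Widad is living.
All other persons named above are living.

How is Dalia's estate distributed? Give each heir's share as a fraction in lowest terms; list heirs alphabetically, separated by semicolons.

Amira 1/96; Bashir 1/96; Fahad 1/4; Farouk 1/8; Hanan 1/96; Layth 1/32; Maysoon 1/32; Samir 1/32; Tariq 1/4; Widad 1/4

There is no surviving spouse, so the entire estate passes to Dalia's descendants per stirpes.
The estate is divided into 4 equal shares of 1/4 among Tariq, Nabil, Fahad, Widad.
Tariq is living and takes 1/4.
Nabil predeceased; the 1/4 allotted to Nabil's branch passes to Nabil's issue by representation.
The 1/4 is divided into 2 equal shares of 1/8 among Farouk, Umar.
Farouk is living and takes 1/8.
Umar predeceased; the 1/8 allotted to Umar's branch passes to Umar's issue by representation.
The 1/8 is divided into 4 equal shares of 1/32 among Ibtisam, Samir, Maysoon, Layth.
Ibtisam predeceased; the 1/32 allotted to Ibtisam's branch passes to Ibtisam's issue by representation.
The 1/32 is divided into 3 equal shares of 1/96 among Bashir, Hanan, Amira.
Bashir is living and takes 1/96.
Hanan is living and takes 1/96.
Amira is living and takes 1/96.
Samir is living and takes 1/32.
Maysoon is living and takes 1/32.
Layth is living and takes 1/32.
Fahad is living and takes 1/4.
Widad is living and takes 1/4.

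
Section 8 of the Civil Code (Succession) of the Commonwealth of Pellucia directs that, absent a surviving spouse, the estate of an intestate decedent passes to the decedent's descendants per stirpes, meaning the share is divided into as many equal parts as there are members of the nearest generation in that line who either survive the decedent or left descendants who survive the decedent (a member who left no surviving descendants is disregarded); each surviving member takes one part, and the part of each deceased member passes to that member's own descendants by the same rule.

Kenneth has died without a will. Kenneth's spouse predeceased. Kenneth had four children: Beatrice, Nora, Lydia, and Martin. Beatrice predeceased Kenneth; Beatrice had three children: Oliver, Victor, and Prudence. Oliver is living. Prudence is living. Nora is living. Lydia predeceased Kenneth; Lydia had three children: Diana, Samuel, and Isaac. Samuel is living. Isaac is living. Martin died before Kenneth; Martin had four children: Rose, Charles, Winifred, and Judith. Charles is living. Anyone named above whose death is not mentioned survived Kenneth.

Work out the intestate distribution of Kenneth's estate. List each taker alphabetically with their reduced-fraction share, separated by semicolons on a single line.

There is no surviving spouse, so the entire estate passes to Kenneth's descendants per stirpes.
The estate is divided into 4 equal shares of 1/4 among Beatrice, Nora, Lydia, Martin.
Beatrice predeceased; the 1/4 allotted to Beatrice's branch passes to Beatrice's issue by representation.
The 1/4 is divided into 3 equal shares of 1/12 among Oliver, Victor, Prudence.
Oliver is living and takes 1/12.
Victor is living and takes 1/12.
Prudence is living and takes 1/12.
Nora is living and takes 1/4.
Lydia predeceased; the 1/4 allotted to Lydia's branch passes to Lydia's issue by representation.
The 1/4 is divided into 3 equal shares of 1/12 among Diana, Samuel, Isaac.
Diana is living and takes 1/12.
Samuel is living and takes 1/12.
Isaac is living and takes 1/12.
Martin predeceased; the 1/4 allotted to Martin's branch passes to Martin's issue by representation.
The 1/4 is divided into 4 equal shares of 1/16 among Rose, Charles, Winifred, Judith.
Rose is living and takes 1/16.
Charles is living and takes 1/16.
Winifred is living and takes 1/16.
Judith is living and takes 1/16.

Charles 1/16; Diana 1/12; Isaac 1/12; Judith 1/16; Nora 1/4; Oliver 1/12; Prudence 1/12; Rose 1/16; Samuel 1/12; Victor 1/12; Winifred 1/16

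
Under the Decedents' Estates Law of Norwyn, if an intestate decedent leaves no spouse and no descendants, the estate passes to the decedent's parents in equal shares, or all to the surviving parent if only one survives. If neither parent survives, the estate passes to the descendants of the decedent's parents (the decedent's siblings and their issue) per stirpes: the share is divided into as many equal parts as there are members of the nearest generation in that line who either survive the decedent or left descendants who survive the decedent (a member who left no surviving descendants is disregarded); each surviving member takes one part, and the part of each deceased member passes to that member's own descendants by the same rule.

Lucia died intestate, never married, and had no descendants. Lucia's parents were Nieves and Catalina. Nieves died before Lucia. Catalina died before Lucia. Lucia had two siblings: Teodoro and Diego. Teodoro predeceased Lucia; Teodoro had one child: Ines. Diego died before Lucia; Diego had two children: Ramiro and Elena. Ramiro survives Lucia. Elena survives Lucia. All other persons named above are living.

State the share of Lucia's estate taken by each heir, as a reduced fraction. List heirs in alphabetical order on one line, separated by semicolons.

Neither parent survives and there are no descendants, so the estate passes to Lucia's siblings and their issue per stirpes.
The estate is divided into 2 equal shares of 1/2 among Teodoro, Diego.
Teodoro predeceased; the 1/2 allotted to Teodoro's branch passes to Teodoro's issue by representation.
Ines is the sole taker at this level and receives the full 1/2.
Diego predeceased; the 1/2 allotted to Diego's branch passes to Diego's issue by representation.
The 1/2 is divided into 2 equal shares of 1/4 among Ramiro, Elena.
Ramiro is living and takes 1/4.
Elena is living and takes 1/4.

Elena 1/4; Ines 1/2; Ramiro 1/4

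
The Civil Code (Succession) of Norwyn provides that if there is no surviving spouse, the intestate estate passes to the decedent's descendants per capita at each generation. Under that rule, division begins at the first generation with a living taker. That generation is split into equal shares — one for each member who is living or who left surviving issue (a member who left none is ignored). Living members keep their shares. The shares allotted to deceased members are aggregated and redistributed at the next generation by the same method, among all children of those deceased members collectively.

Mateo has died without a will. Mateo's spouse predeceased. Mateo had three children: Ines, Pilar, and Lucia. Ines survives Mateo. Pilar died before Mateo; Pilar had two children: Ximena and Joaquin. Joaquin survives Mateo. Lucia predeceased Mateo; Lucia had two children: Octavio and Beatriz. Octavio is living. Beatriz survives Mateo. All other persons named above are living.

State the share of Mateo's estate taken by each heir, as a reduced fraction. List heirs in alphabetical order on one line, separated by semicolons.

Beatriz 1/6; Ines 1/3; Joaquin 1/6; Octavio 1/6; Ximena 1/6

There is no surviving spouse, so the entire estate passes to Mateo's descendants per capita at each generation.
At generation 1 (Ines, Pilar, Lucia) there are 3 shares of (1)/3 = 1/3 each.
Living: Ines — each takes 1/3.
Deceased: Pilar and Lucia. Their combined 2/3 is pooled and carried to generation 2.
At generation 2 (Ximena, Joaquin, Octavio, Beatriz) there are 4 shares of (2/3)/4 = 1/6 each.
Living: Ximena, Joaquin, Octavio, and Beatriz — each takes 1/6.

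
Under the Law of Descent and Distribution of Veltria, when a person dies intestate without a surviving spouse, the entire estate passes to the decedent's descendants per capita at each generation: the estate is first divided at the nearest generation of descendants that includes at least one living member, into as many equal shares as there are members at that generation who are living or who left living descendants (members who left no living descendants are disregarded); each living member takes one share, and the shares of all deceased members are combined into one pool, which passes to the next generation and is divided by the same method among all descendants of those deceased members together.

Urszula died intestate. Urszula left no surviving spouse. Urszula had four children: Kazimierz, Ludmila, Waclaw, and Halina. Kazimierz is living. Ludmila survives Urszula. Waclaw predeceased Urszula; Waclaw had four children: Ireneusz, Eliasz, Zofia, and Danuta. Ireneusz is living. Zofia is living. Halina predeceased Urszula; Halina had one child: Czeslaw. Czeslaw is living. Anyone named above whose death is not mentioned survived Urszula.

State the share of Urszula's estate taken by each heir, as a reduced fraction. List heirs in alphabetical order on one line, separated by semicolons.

There is no surviving spouse, so the entire estate passes to Urszula's descendants per capita at each generation.
At generation 1 (Kazimierz, Ludmila, Waclaw, Halina) there are 4 shares of (1)/4 = 1/4 each.
Living: Kazimierz and Ludmila — each takes 1/4.
Deceased: Waclaw and Halina. Their combined 1/2 is pooled and carried to generation 2.
At generation 2 (Ireneusz, Eliasz, Zofia, Danuta, Czeslaw) there are 5 shares of (1/2)/5 = 1/10 each.
Living: Ireneusz, Eliasz, Zofia, Danuta, and Czeslaw — each takes 1/10.

Czeslaw 1/10; Danuta 1/10; Eliasz 1/10; Ireneusz 1/10; Kazimierz 1/4; Ludmila 1/4; Zofia 1/10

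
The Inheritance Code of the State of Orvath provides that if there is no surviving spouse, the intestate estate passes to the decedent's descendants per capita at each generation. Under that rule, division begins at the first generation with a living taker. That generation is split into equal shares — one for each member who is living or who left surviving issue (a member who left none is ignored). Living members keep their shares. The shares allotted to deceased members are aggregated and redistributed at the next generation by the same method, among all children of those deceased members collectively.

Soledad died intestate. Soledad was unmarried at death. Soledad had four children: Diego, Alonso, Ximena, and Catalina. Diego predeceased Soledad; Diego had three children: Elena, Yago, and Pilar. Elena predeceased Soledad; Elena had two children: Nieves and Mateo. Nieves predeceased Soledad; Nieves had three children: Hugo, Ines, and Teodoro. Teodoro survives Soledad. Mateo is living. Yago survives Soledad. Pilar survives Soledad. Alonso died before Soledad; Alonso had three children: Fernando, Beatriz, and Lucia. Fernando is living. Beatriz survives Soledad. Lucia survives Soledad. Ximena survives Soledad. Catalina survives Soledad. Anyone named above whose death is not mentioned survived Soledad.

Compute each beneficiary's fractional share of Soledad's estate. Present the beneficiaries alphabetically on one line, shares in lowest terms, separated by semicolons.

Beatriz 1/12; Catalina 1/4; Fernando 1/12; Hugo 1/72; Ines 1/72; Lucia 1/12; Mateo 1/24; Pilar 1/12; Teodoro 1/72; Ximena 1/4; Yago 1/12

There is no surviving spouse, so the entire estate passes to Soledad's descendants per capita at each generation.
At generation 1 (Diego, Alonso, Ximena, Catalina) there are 4 shares of (1)/4 = 1/4 each.
Living: Ximena and Catalina — each takes 1/4.
Deceased: Diego and Alonso. Their combined 1/2 is pooled and carried to generation 2.
At generation 2 (Elena, Yago, Pilar, Fernando, Beatriz, Lucia) there are 6 shares of (1/2)/6 = 1/12 each.
Living: Yago, Pilar, Fernando, Beatriz, and Lucia — each takes 1/12.
Deceased: Elena. That 1/12 share is carried to generation 3.
At generation 3 (Nieves, Mateo) there are 2 shares of (1/12)/2 = 1/24 each.
Living: Mateo — each takes 1/24.
Deceased: Nieves. That 1/24 share is carried to generation 4.
At generation 4 (Hugo, Ines, Teodoro) there are 3 shares of (1/24)/3 = 1/72 each.
Living: Hugo, Ines, and Teodoro — each takes 1/72.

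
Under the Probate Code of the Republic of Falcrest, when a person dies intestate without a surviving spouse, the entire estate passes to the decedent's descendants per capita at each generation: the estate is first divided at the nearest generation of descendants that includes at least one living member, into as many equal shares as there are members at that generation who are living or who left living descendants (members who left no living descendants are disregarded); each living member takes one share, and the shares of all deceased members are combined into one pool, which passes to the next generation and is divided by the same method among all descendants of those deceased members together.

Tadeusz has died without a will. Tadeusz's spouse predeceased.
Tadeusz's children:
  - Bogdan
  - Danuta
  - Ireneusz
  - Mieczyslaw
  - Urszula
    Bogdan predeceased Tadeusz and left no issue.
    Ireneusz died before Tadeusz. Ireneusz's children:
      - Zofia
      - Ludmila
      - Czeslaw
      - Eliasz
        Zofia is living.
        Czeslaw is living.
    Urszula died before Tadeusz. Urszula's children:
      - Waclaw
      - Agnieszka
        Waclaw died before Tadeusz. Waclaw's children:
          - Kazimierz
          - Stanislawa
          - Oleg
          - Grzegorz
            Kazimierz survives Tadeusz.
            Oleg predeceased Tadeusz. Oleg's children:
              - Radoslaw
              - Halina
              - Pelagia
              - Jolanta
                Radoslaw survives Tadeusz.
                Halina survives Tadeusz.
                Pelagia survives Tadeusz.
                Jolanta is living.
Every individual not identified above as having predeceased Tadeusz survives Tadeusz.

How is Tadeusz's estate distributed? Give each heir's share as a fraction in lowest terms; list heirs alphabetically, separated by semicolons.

There is no surviving spouse, so the entire estate passes to Tadeusz's descendants per capita at each generation.
At generation 1 (Danuta, Ireneusz, Mieczyslaw, Urszula) there are 4 shares of (1)/4 = 1/4 each.
Living: Danuta and Mieczyslaw — each takes 1/4.
Deceased: Ireneusz and Urszula. Their combined 1/2 is pooled and carried to generation 2.
At generation 2 (Zofia, Ludmila, Czeslaw, Eliasz, Waclaw, Agnieszka) there are 6 shares of (1/2)/6 = 1/12 each.
Living: Zofia, Ludmila, Czeslaw, Eliasz, and Agnieszka — each takes 1/12.
Deceased: Waclaw. That 1/12 share is carried to generation 3.
At generation 3 (Kazimierz, Stanislawa, Oleg, Grzegorz) there are 4 shares of (1/12)/4 = 1/48 each.
Living: Kazimierz, Stanislawa, and Grzegorz — each takes 1/48.
Deceased: Oleg. That 1/48 share is carried to generation 4.
At generation 4 (Radoslaw, Halina, Pelagia, Jolanta) there are 4 shares of (1/48)/4 = 1/192 each.
Living: Radoslaw, Halina, Pelagia, and Jolanta — each takes 1/192.

Agnieszka 1/12; Czeslaw 1/12; Danuta 1/4; Eliasz 1/12; Grzegorz 1/48; Halina 1/192; Jolanta 1/192; Kazimierz 1/48; Ludmila 1/12; Mieczyslaw 1/4; Pelagia 1/192; Radoslaw 1/192; Stanislawa 1/48; Zofia 1/12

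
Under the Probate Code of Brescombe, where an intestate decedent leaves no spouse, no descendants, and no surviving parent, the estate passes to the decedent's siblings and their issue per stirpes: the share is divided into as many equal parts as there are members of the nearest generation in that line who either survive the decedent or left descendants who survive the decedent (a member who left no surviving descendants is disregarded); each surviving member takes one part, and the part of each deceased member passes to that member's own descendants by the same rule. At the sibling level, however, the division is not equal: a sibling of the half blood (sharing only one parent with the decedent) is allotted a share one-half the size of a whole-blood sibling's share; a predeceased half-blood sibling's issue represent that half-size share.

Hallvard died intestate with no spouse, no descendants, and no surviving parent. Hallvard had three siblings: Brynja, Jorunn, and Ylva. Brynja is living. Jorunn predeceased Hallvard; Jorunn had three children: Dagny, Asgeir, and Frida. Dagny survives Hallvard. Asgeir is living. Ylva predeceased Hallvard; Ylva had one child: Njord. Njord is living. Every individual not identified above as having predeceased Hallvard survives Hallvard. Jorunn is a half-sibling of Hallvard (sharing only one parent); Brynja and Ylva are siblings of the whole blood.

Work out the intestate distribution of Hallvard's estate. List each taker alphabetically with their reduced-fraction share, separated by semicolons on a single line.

Asgeir 1/15; Brynja 2/5; Dagny 1/15; Frida 1/15; Njord 2/5

No spouse, descendants, or parent survives, so the estate passes to Hallvard's siblings per stirpes.
Half-blood siblings count for one-half the weight of whole-blood siblings at the initial division.
Dividing 1 in proportion to weights (total weight 5/2): Brynja (weight 1) → 2/5; Jorunn (weight 1/2) → 1/5; Ylva (weight 1) → 2/5.
Brynja is living and takes 2/5.
Jorunn predeceased; the 1/5 allotted to Jorunn's branch passes to Jorunn's issue by representation.
The 1/5 is divided into 3 equal shares of 1/15 among Dagny, Asgeir, Frida.
Dagny is living and takes 1/15.
Asgeir is living and takes 1/15.
Frida is living and takes 1/15.
Ylva predeceased; the 2/5 allotted to Ylva's branch passes to Ylva's issue by representation.
Njord is the sole taker at this level and receives the full 2/5.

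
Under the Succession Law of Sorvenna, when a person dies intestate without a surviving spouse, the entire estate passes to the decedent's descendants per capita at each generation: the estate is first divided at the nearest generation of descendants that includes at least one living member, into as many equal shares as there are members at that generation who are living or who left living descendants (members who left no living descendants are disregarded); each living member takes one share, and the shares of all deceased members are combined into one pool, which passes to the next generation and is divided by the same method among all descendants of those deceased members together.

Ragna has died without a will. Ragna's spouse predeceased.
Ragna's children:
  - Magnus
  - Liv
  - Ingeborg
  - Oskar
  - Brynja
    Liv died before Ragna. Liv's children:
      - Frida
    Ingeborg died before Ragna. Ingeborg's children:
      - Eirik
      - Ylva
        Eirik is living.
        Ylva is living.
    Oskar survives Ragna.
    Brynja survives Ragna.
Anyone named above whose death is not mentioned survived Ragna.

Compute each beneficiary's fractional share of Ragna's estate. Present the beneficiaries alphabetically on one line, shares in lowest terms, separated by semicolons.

There is no surviving spouse, so the entire estate passes to Ragna's descendants per capita at each generation.
At generation 1 (Magnus, Liv, Ingeborg, Oskar, Brynja) there are 5 shares of (1)/5 = 1/5 each.
Living: Magnus, Oskar, and Brynja — each takes 1/5.
Deceased: Liv and Ingeborg. Their combined 2/5 is pooled and carried to generation 2.
At generation 2 (Frida, Eirik, Ylva) there are 3 shares of (2/5)/3 = 2/15 each.
Living: Frida, Eirik, and Ylva — each takes 2/15.

Brynja 1/5; Eirik 2/15; Frida 2/15; Magnus 1/5; Oskar 1/5; Ylva 2/15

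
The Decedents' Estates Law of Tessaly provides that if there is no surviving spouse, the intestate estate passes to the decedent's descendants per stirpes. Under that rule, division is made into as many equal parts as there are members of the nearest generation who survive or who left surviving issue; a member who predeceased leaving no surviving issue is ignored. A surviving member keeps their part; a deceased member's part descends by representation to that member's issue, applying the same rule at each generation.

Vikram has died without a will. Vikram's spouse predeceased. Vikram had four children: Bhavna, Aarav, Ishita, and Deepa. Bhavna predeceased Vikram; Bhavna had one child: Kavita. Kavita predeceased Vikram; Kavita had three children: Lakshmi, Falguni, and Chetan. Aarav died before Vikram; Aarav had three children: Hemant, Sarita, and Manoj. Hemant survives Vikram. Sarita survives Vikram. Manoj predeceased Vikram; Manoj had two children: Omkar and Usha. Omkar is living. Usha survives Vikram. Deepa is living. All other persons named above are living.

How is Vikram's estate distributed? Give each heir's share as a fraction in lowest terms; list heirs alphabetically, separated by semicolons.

There is no surviving spouse, so the entire estate passes to Vikram's descendants per stirpes.
The estate is divided into 4 equal shares of 1/4 among Bhavna, Aarav, Ishita, Deepa.
Bhavna predeceased; the 1/4 allotted to Bhavna's branch passes to Bhavna's issue by representation.
Kavita's line is the sole branch at this level, so the full 1/4 passes to Kavita's issue by representation.
The 1/4 is divided into 3 equal shares of 1/12 among Lakshmi, Falguni, Chetan.
Lakshmi is living and takes 1/12.
Falguni is living and takes 1/12.
Chetan is living and takes 1/12.
Aarav predeceased; the 1/4 allotted to Aarav's branch passes to Aarav's issue by representation.
The 1/4 is divided into 3 equal shares of 1/12 among Hemant, Sarita, Manoj.
Hemant is living and takes 1/12.
Sarita is living and takes 1/12.
Manoj predeceased; the 1/12 allotted to Manoj's branch passes to Manoj's issue by representation.
The 1/12 is divided into 2 equal shares of 1/24 among Omkar, Usha.
Omkar is living and takes 1/24.
Usha is living and takes 1/24.
Ishita is living and takes 1/4.
Deepa is living and takes 1/4.

Chetan 1/12; Deepa 1/4; Falguni 1/12; Hemant 1/12; Ishita 1/4; Lakshmi 1/12; Omkar 1/24; Sarita 1/12; Usha 1/24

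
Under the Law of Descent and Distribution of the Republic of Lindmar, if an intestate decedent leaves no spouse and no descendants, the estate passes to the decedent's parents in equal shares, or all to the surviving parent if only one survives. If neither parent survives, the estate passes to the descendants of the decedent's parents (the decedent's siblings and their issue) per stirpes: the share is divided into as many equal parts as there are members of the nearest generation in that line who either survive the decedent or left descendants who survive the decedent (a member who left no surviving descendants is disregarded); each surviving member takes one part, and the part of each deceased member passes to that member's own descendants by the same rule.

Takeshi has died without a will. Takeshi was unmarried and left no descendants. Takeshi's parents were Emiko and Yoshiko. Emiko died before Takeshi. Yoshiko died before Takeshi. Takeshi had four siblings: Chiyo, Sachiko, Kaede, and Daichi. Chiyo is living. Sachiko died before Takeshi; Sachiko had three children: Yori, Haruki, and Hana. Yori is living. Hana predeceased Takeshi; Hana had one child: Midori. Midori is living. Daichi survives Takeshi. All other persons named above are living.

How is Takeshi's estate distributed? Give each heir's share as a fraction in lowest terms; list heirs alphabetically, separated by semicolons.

Neither parent survives and there are no descendants, so the estate passes to Takeshi's siblings and their issue per stirpes.
The estate is divided into 4 equal shares of 1/4 among Chiyo, Sachiko, Kaede, Daichi.
Chiyo is living and takes 1/4.
Sachiko predeceased; the 1/4 allotted to Sachiko's branch passes to Sachiko's issue by representation.
The 1/4 is divided into 3 equal shares of 1/12 among Yori, Haruki, Hana.
Yori is living and takes 1/12.
Haruki is living and takes 1/12.
Hana predeceased; the 1/12 allotted to Hana's branch passes to Hana's issue by representation.
Midori is the sole taker at this level and receives the full 1/12.
Kaede is living and takes 1/4.
Daichi is living and takes 1/4.

Chiyo 1/4; Daichi 1/4; Haruki 1/12; Kaede 1/4; Midori 1/12; Yori 1/12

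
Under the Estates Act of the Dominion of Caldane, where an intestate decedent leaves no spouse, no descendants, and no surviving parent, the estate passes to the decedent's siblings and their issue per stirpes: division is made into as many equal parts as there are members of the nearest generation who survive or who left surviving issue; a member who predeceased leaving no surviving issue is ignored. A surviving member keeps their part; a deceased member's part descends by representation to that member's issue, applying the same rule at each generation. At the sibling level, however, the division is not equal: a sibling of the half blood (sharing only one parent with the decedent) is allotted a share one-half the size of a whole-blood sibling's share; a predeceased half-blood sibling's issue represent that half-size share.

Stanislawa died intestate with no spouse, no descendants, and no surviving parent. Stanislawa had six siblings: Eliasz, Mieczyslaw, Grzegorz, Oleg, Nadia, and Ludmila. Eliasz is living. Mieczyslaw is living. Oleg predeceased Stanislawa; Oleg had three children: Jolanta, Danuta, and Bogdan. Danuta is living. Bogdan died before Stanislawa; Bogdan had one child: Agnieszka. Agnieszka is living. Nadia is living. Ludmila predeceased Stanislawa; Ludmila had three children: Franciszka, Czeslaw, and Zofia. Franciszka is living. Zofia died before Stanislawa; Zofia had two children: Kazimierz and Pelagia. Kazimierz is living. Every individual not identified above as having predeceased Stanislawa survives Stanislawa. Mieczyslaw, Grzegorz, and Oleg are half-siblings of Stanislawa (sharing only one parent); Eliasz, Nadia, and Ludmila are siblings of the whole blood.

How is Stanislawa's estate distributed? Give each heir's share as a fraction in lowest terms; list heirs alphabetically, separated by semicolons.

No spouse, descendants, or parent survives, so the estate passes to Stanislawa's siblings per stirpes.
Half-blood siblings count for one-half the weight of whole-blood siblings at the initial division.
Dividing 1 in proportion to weights (total weight 9/2): Eliasz (weight 1) → 2/9; Mieczyslaw (weight 1/2) → 1/9; Grzegorz (weight 1/2) → 1/9; Oleg (weight 1/2) → 1/9; Nadia (weight 1) → 2/9; Ludmila (weight 1) → 2/9.
Eliasz is living and takes 2/9.
Mieczyslaw is living and takes 1/9.
Grzegorz is living and takes 1/9.
Oleg predeceased; the 1/9 allotted to Oleg's branch passes to Oleg's issue by representation.
The 1/9 is divided into 3 equal shares of 1/27 among Jolanta, Danuta, Bogdan.
Jolanta is living and takes 1/27.
Danuta is living and takes 1/27.
Bogdan predeceased; the 1/27 allotted to Bogdan's branch passes to Bogdan's issue by representation.
Agnieszka is the sole taker at this level and receives the full 1/27.
Nadia is living and takes 2/9.
Ludmila predeceased; the 2/9 allotted to Ludmila's branch passes to Ludmila's issue by representation.
The 2/9 is divided into 3 equal shares of 2/27 among Franciszka, Czeslaw, Zofia.
Franciszka is living and takes 2/27.
Czeslaw is living and takes 2/27.
Zofia predeceased; the 2/27 allotted to Zofia's branch passes to Zofia's issue by representation.
The 2/27 is divided into 2 equal shares of 1/27 among Kazimierz, Pelagia.
Kazimierz is living and takes 1/27.
Pelagia is living and takes 1/27.

Agnieszka 1/27; Czeslaw 2/27; Danuta 1/27; Eliasz 2/9; Franciszka 2/27; Grzegorz 1/9; Jolanta 1/27; Kazimierz 1/27; Mieczyslaw 1/9; Nadia 2/9; Pelagia 1/27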